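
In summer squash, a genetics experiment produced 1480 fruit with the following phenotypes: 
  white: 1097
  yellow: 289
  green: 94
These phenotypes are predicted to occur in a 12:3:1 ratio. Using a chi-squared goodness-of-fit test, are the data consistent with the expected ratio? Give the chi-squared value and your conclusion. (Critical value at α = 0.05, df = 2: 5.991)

0.653; consistent

Under the 12:3:1 hypothesis (Σ ratio = 16, N = 1480):
  white: 1480 × 12/16 = 1110
  yellow: 1480 × 3/16 = 277.5
  green: 1480 × 1/16 = 92.5
χ² = Σ (O − E)² / E
  white: (1097 − 1110)² / 1110 = 0.1523
  yellow: (289 − 277.5)² / 277.5 = 0.4766
  green: (94 − 92.5)² / 92.5 = 0.0243
χ² = 0.1523 + 0.4766 + 0.0243 = 0.6532 ≈ 0.653
Degrees of freedom = 3 − 1 = 2; critical value at α = 0.05 is 5.991.
Since 0.653 < 5.991, we fail to reject the null hypothesis — the data are consistent with the 12:3:1 ratio.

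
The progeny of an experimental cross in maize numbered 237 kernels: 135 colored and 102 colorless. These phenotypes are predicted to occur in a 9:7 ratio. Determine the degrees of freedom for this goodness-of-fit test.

1

A goodness-of-fit test with 2 phenotype classes has df = 2 − 1 = 1.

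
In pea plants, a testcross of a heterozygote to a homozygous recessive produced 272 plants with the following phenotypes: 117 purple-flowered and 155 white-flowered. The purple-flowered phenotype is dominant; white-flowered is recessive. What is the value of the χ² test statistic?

5.309

A testcross of a heterozygote (Aa × aa) gives a 1:1 phenotypic ratio.
The 1:1 ratio has 2 parts, so with N = 272 the expected counts are:
  purple-flowered: 272 × 1/2 = 136
  white-flowered: 272 × 1/2 = 136
χ² = Σ (O − E)² / E
  purple-flowered: (117 − 136)² / 136 = 2.6544
  white-flowered: (155 − 136)² / 136 = 2.6544
χ² = 2.6544 + 2.6544 = 5.3088 ≈ 5.309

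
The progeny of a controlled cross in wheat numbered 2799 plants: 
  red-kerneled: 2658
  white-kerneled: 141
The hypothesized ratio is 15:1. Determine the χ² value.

7.023

Expected counts for N = 2799 under a 15:1 ratio (total parts = 16):
  red-kerneled: 2799 × 15/16 = 2624.0625
  white-kerneled: 2799 × 1/16 = 174.9375
χ² = Σ (O − E)² / E
  red-kerneled: (2658 − 2624.0625)² / 2624.0625 = 0.4389
  white-kerneled: (141 − 174.9375)² / 174.9375 = 6.5838
χ² = 0.4389 + 6.5838 = 7.0227 ≈ 7.023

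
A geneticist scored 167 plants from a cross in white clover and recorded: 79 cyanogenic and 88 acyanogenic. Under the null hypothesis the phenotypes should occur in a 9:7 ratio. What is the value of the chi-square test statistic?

5.429

Under the 9:7 hypothesis (Σ ratio = 16, N = 167):
  cyanogenic: 167 × 9/16 = 93.9375
  acyanogenic: 167 × 7/16 = 73.0625
χ² = Σ (O − E)² / E
  cyanogenic: (79 − 93.9375)² / 93.9375 = 2.3753
  acyanogenic: (88 − 73.0625)² / 73.0625 = 3.0539
χ² = 2.3753 + 3.0539 = 5.4292 ≈ 5.429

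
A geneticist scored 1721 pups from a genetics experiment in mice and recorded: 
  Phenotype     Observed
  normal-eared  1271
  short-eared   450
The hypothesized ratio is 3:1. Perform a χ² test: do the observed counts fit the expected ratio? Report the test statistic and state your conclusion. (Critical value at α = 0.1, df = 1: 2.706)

1.209; consistent

Expected counts for N = 1721 under a 3:1 ratio (total parts = 4):
  normal-eared: 1721 × 3/4 = 1290.75
  short-eared: 1721 × 1/4 = 430.25
χ² = Σ (O − E)² / E
  normal-eared: (1271 − 1290.75)² / 1290.75 = 0.3022
  short-eared: (450 − 430.25)² / 430.25 = 0.9066
χ² = 0.3022 + 0.9066 = 1.2088 ≈ 1.209
Degrees of freedom = 2 − 1 = 1; critical value at α = 0.1 is 2.706.
Since 1.209 < 2.706, we fail to reject the null hypothesis — the data are consistent with the 3:1 ratio.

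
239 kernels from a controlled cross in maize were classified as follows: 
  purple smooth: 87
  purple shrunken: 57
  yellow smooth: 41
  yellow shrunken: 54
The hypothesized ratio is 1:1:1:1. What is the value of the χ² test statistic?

Expected counts for N = 239 under a 1:1:1:1 ratio (total parts = 4):
  purple smooth: 239 × 1/4 = 59.75
  purple shrunken: 239 × 1/4 = 59.75
  yellow smooth: 239 × 1/4 = 59.75
  yellow shrunken: 239 × 1/4 = 59.75
χ² = Σ (O − E)² / E
  purple smooth: (87 − 59.75)² / 59.75 = 12.4278
  purple shrunken: (57 − 59.75)² / 59.75 = 0.1266
  yellow smooth: (41 − 59.75)² / 59.75 = 5.8839
  yellow shrunken: (54 − 59.75)² / 59.75 = 0.5533
χ² = 12.4278 + 0.1266 + 5.8839 + 0.5533 = 18.9916 ≈ 18.992

18.992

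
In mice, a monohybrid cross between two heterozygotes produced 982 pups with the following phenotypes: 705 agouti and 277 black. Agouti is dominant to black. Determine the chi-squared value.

5.389

For a monohybrid cross between heterozygotes with complete dominance, the expected phenotypic ratio is 3:1.
The 3:1 ratio has 4 parts, so with N = 982 the expected counts are:
  agouti: 982 × 3/4 = 736.5
  black: 982 × 1/4 = 245.5
χ² = Σ (O − E)² / E
  agouti: (705 − 736.5)² / 736.5 = 1.3473
  black: (277 − 245.5)² / 245.5 = 4.0418
χ² = 1.3473 + 4.0418 = 5.3891 ≈ 5.389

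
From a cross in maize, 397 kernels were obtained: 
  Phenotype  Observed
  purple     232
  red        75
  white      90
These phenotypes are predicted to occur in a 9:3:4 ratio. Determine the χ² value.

1.204

The 9:3:4 ratio has 16 parts, so with N = 397 the expected counts are:
  purple: 397 × 9/16 = 223.3125
  red: 397 × 3/16 = 74.4375
  white: 397 × 4/16 = 99.25
χ² = Σ (O − E)² / E
  purple: (232 − 223.3125)² / 223.3125 = 0.3380
  red: (75 − 74.4375)² / 74.4375 = 0.0043
  white: (90 − 99.25)² / 99.25 = 0.8621
χ² = 0.3380 + 0.0043 + 0.8621 = 1.2044 ≈ 1.204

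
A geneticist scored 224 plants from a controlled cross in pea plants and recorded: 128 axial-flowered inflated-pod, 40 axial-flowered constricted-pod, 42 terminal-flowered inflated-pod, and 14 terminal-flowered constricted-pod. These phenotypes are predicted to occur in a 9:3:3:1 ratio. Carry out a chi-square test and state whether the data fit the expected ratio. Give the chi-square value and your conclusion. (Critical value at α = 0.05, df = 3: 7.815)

The 9:3:3:1 ratio has 16 parts, so with N = 224 the expected counts are:
  axial-flowered inflated-pod: 224 × 9/16 = 126
  axial-flowered constricted-pod: 224 × 3/16 = 42
  terminal-flowered inflated-pod: 224 × 3/16 = 42
  terminal-flowered constricted-pod: 224 × 1/16 = 14
χ² = Σ (O − E)² / E
  axial-flowered inflated-pod: (128 − 126)² / 126 = 0.0317
  axial-flowered constricted-pod: (40 − 42)² / 42 = 0.0952
  terminal-flowered inflated-pod: (42 − 42)² / 42 = 0.0000
  terminal-flowered constricted-pod: (14 − 14)² / 14 = 0.0000
χ² = 0.0317 + 0.0952 + 0.0000 + 0.0000 = 0.1269 ≈ 0.127
Degrees of freedom = 4 − 1 = 3; critical value at α = 0.05 is 7.815.
Since 0.127 < 7.815, we fail to reject the null hypothesis — the data are consistent with the 9:3:3:1 ratio.

0.127; consistent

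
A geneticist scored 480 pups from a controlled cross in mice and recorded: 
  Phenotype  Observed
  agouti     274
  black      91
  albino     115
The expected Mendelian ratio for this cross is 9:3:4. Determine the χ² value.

0.279

The 9:3:4 ratio has 16 parts, so with N = 480 the expected counts are:
  agouti: 480 × 9/16 = 270
  black: 480 × 3/16 = 90
  albino: 480 × 4/16 = 120
χ² = Σ (O − E)² / E
  agouti: (274 − 270)² / 270 = 0.0593
  black: (91 − 90)² / 90 = 0.0111
  albino: (115 − 120)² / 120 = 0.2083
χ² = 0.0593 + 0.0111 + 0.2083 = 0.2787 ≈ 0.279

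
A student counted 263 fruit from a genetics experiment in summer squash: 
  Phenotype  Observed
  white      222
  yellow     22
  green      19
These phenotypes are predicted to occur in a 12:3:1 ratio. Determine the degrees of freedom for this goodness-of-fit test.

2

A goodness-of-fit test with 3 phenotype classes has df = 3 − 1 = 2.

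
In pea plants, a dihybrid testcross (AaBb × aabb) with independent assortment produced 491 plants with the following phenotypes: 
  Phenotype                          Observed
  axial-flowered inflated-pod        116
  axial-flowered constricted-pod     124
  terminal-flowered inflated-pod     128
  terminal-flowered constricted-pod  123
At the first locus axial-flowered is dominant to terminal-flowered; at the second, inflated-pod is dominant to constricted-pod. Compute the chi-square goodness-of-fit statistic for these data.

A dihybrid testcross with independent assortment gives a 1:1:1:1 ratio.
Under the 1:1:1:1 hypothesis (Σ ratio = 4, N = 491):
  axial-flowered inflated-pod: 491 × 1/4 = 122.75
  axial-flowered constricted-pod: 491 × 1/4 = 122.75
  terminal-flowered inflated-pod: 491 × 1/4 = 122.75
  terminal-flowered constricted-pod: 491 × 1/4 = 122.75
χ² = Σ (O − E)² / E
  axial-flowered inflated-pod: (116 − 122.75)² / 122.75 = 0.3712
  axial-flowered constricted-pod: (124 − 122.75)² / 122.75 = 0.0127
  terminal-flowered inflated-pod: (128 − 122.75)² / 122.75 = 0.2245
  terminal-flowered constricted-pod: (123 − 122.75)² / 122.75 = 0.0005
χ² = 0.3712 + 0.0127 + 0.2245 + 0.0005 = 0.6089 ≈ 0.609

0.609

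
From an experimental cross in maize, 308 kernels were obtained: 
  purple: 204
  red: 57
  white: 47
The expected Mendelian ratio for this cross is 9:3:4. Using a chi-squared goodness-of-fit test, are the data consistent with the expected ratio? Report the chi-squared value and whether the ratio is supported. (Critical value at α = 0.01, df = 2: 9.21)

17.156; not consistent

Expected counts for N = 308 under a 9:3:4 ratio (total parts = 16):
  purple: 308 × 9/16 = 173.25
  red: 308 × 3/16 = 57.75
  white: 308 × 4/16 = 77
χ² = Σ (O − E)² / E
  purple: (204 − 173.25)² / 173.25 = 5.4578
  red: (57 − 57.75)² / 57.75 = 0.0097
  white: (47 − 77)² / 77 = 11.6883
χ² = 5.4578 + 0.0097 + 11.6883 = 17.1558 ≈ 17.156
Degrees of freedom = 3 − 1 = 2; critical value at α = 0.01 is 9.21.
Since 17.156 > 9.21, we reject the null hypothesis — the data do not fit the 9:3:4 ratio.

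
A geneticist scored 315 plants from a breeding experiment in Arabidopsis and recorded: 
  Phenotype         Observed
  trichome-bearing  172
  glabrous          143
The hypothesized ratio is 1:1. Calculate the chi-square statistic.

Under the 1:1 hypothesis (Σ ratio = 2, N = 315):
  trichome-bearing: 315 × 1/2 = 157.5
  glabrous: 315 × 1/2 = 157.5
χ² = Σ (O − E)² / E
  trichome-bearing: (172 − 157.5)² / 157.5 = 1.3349
  glabrous: (143 − 157.5)² / 157.5 = 1.3349
χ² = 1.3349 + 1.3349 = 2.6698 ≈ 2.670

2.670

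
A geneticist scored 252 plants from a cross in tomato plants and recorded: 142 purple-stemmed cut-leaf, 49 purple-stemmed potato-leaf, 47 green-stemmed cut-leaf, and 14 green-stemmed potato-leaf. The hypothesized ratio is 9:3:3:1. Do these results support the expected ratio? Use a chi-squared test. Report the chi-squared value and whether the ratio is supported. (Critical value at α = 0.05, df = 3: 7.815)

0.261; consistent

Expected counts for N = 252 under a 9:3:3:1 ratio (total parts = 16):
  purple-stemmed cut-leaf: 252 × 9/16 = 141.75
  purple-stemmed potato-leaf: 252 × 3/16 = 47.25
  green-stemmed cut-leaf: 252 × 3/16 = 47.25
  green-stemmed potato-leaf: 252 × 1/16 = 15.75
χ² = Σ (O − E)² / E
  purple-stemmed cut-leaf: (142 − 141.75)² / 141.75 = 0.0004
  purple-stemmed potato-leaf: (49 − 47.25)² / 47.25 = 0.0648
  green-stemmed cut-leaf: (47 − 47.25)² / 47.25 = 0.0013
  green-stemmed potato-leaf: (14 − 15.75)² / 15.75 = 0.1944
χ² = 0.0004 + 0.0648 + 0.0013 + 0.1944 = 0.2609 ≈ 0.261
Degrees of freedom = 4 − 1 = 3; critical value at α = 0.05 is 7.815.
Since 0.261 < 7.815, we fail to reject the null hypothesis — the data are consistent with the 9:3:3:1 ratio.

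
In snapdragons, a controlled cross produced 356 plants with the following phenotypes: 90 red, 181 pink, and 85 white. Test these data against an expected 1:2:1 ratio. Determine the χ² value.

The 1:2:1 ratio has 4 parts, so with N = 356 the expected counts are:
  red: 356 × 1/4 = 89
  pink: 356 × 2/4 = 178
  white: 356 × 1/4 = 89
χ² = Σ (O − E)² / E
  red: (90 − 89)² / 89 = 0.0112
  pink: (181 − 178)² / 178 = 0.0506
  white: (85 − 89)² / 89 = 0.1798
χ² = 0.0112 + 0.0506 + 0.1798 = 0.2416 ≈ 0.242

0.242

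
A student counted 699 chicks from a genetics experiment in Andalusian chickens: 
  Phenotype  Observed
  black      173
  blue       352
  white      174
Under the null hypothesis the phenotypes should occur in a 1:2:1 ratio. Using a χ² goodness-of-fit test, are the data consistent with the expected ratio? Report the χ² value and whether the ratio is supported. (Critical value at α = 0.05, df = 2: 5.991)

0.039; consistent

Total ratio parts = 4. Expected numbers out of 699:
  black: 699 × 1/4 = 174.75
  blue: 699 × 2/4 = 349.5
  white: 699 × 1/4 = 174.75
χ² = Σ (O − E)² / E
  black: (173 − 174.75)² / 174.75 = 0.0175
  blue: (352 − 349.5)² / 349.5 = 0.0179
  white: (174 − 174.75)² / 174.75 = 0.0032
χ² = 0.0175 + 0.0179 + 0.0032 = 0.0386 ≈ 0.039
Degrees of freedom = 3 − 1 = 2; critical value at α = 0.05 is 5.991.
Since 0.039 < 5.991, we fail to reject the null hypothesis — the data are consistent with the 1:2:1 ratio.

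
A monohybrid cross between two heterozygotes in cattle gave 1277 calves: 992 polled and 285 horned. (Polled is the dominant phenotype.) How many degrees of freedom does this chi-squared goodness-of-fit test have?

1

For a monohybrid cross between heterozygotes with complete dominance, the expected phenotypic ratio is 3:1.
A goodness-of-fit test with 2 phenotype classes has df = 2 − 1 = 1.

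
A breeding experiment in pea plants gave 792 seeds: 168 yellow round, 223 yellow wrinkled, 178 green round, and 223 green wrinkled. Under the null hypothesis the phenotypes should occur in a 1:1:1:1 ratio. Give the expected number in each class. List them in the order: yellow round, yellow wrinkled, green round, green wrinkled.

198, 198, 198, 198

The 1:1:1:1 ratio has 4 parts, so with N = 792 the expected counts are:
  yellow round: 792 × 1/4 = 198
  yellow wrinkled: 792 × 1/4 = 198
  green round: 792 × 1/4 = 198
  green wrinkled: 792 × 1/4 = 198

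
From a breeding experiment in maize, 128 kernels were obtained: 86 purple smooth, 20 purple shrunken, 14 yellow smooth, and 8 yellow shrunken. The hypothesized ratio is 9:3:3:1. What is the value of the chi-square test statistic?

7.556

The 9:3:3:1 ratio has 16 parts, so with N = 128 the expected counts are:
  purple smooth: 128 × 9/16 = 72
  purple shrunken: 128 × 3/16 = 24
  yellow smooth: 128 × 3/16 = 24
  yellow shrunken: 128 × 1/16 = 8
χ² = Σ (O − E)² / E
  purple smooth: (86 − 72)² / 72 = 2.7222
  purple shrunken: (20 − 24)² / 24 = 0.6667
  yellow smooth: (14 − 24)² / 24 = 4.1667
  yellow shrunken: (8 − 8)² / 8 = 0.0000
χ² = 2.7222 + 0.6667 + 4.1667 + 0.0000 = 7.5556 ≈ 7.556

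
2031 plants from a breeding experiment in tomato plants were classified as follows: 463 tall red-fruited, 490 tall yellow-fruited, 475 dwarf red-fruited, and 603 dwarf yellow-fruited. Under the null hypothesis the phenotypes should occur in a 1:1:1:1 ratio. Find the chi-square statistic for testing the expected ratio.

Under the 1:1:1:1 hypothesis (Σ ratio = 4, N = 2031):
  tall red-fruited: 2031 × 1/4 = 507.75
  tall yellow-fruited: 2031 × 1/4 = 507.75
  dwarf red-fruited: 2031 × 1/4 = 507.75
  dwarf yellow-fruited: 2031 × 1/4 = 507.75
χ² = Σ (O − E)² / E
  tall red-fruited: (463 − 507.75)² / 507.75 = 3.9440
  tall yellow-fruited: (490 − 507.75)² / 507.75 = 0.6205
  dwarf red-fruited: (475 − 507.75)² / 507.75 = 2.1124
  dwarf yellow-fruited: (603 − 507.75)² / 507.75 = 17.8682
χ² = 3.9440 + 0.6205 + 2.1124 + 17.8682 = 24.5451 ≈ 24.545

24.545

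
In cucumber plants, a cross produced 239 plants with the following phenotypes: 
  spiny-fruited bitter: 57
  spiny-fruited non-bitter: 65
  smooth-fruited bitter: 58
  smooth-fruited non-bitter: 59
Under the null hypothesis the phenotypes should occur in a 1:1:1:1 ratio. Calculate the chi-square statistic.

0.649

Under the 1:1:1:1 hypothesis (Σ ratio = 4, N = 239):
  spiny-fruited bitter: 239 × 1/4 = 59.75
  spiny-fruited non-bitter: 239 × 1/4 = 59.75
  smooth-fruited bitter: 239 × 1/4 = 59.75
  smooth-fruited non-bitter: 239 × 1/4 = 59.75
χ² = Σ (O − E)² / E
  spiny-fruited bitter: (57 − 59.75)² / 59.75 = 0.1266
  spiny-fruited non-bitter: (65 − 59.75)² / 59.75 = 0.4613
  smooth-fruited bitter: (58 − 59.75)² / 59.75 = 0.0513
  smooth-fruited non-bitter: (59 − 59.75)² / 59.75 = 0.0094
χ² = 0.1266 + 0.4613 + 0.0513 + 0.0094 = 0.6486 ≈ 0.649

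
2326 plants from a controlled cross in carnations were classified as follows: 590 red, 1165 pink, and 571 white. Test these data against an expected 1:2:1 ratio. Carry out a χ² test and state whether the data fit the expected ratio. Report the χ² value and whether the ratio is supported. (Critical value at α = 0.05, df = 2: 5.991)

0.317; consistent

Expected counts for N = 2326 under a 1:2:1 ratio (total parts = 4):
  red: 2326 × 1/4 = 581.5
  pink: 2326 × 2/4 = 1163
  white: 2326 × 1/4 = 581.5
χ² = Σ (O − E)² / E
  red: (590 − 581.5)² / 581.5 = 0.1242
  pink: (1165 − 1163)² / 1163 = 0.0034
  white: (571 − 581.5)² / 581.5 = 0.1896
χ² = 0.1242 + 0.0034 + 0.1896 = 0.3172 ≈ 0.317
Degrees of freedom = 3 − 1 = 2; critical value at α = 0.05 is 5.991.
Since 0.317 < 5.991, we fail to reject the null hypothesis — the data are consistent with the 1:2:1 ratio.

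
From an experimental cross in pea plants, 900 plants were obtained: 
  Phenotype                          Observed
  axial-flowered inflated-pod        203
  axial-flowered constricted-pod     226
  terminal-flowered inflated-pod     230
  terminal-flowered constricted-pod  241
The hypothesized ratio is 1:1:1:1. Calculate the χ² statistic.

3.404

The 1:1:1:1 ratio has 4 parts, so with N = 900 the expected counts are:
  axial-flowered inflated-pod: 900 × 1/4 = 225
  axial-flowered constricted-pod: 900 × 1/4 = 225
  terminal-flowered inflated-pod: 900 × 1/4 = 225
  terminal-flowered constricted-pod: 900 × 1/4 = 225
χ² = Σ (O − E)² / E
  axial-flowered inflated-pod: (203 − 225)² / 225 = 2.1511
  axial-flowered constricted-pod: (226 − 225)² / 225 = 0.0044
  terminal-flowered inflated-pod: (230 − 225)² / 225 = 0.1111
  terminal-flowered constricted-pod: (241 − 225)² / 225 = 1.1378
χ² = 2.1511 + 0.0044 + 0.1111 + 1.1378 = 3.4044 ≈ 3.404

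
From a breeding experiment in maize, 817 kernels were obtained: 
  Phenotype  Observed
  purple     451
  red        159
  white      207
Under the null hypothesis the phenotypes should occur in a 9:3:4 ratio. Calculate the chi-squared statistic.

0.417

Under the 9:3:4 hypothesis (Σ ratio = 16, N = 817):
  purple: 817 × 9/16 = 459.5625
  red: 817 × 3/16 = 153.1875
  white: 817 × 4/16 = 204.25
χ² = Σ (O − E)² / E
  purple: (451 − 459.5625)² / 459.5625 = 0.1595
  red: (159 − 153.1875)² / 153.1875 = 0.2205
  white: (207 − 204.25)² / 204.25 = 0.0370
χ² = 0.1595 + 0.2205 + 0.0370 = 0.417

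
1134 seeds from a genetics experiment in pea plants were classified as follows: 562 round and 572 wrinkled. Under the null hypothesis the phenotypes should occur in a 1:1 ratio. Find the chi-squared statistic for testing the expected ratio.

0.088

Total ratio parts = 2. Expected numbers out of 1134:
  round: 1134 × 1/2 = 567
  wrinkled: 1134 × 1/2 = 567
χ² = Σ (O − E)² / E
  round: (562 − 567)² / 567 = 0.0441
  wrinkled: (572 − 567)² / 567 = 0.0441
χ² = 0.0441 + 0.0441 = 0.0882 ≈ 0.088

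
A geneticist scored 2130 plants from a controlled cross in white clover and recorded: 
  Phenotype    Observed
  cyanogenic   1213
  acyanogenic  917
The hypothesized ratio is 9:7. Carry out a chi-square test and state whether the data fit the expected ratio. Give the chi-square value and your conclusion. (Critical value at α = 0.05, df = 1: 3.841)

0.422; consistent

Under the 9:7 hypothesis (Σ ratio = 16, N = 2130):
  cyanogenic: 2130 × 9/16 = 1198.125
  acyanogenic: 2130 × 7/16 = 931.875
χ² = Σ (O − E)² / E
  cyanogenic: (1213 − 1198.125)² / 1198.125 = 0.1847
  acyanogenic: (917 − 931.875)² / 931.875 = 0.2374
χ² = 0.1847 + 0.2374 = 0.4221 ≈ 0.422
Degrees of freedom = 2 − 1 = 1; critical value at α = 0.05 is 3.841.
Since 0.422 < 3.841, we fail to reject the null hypothesis — the data are consistent with the 9:7 ratio.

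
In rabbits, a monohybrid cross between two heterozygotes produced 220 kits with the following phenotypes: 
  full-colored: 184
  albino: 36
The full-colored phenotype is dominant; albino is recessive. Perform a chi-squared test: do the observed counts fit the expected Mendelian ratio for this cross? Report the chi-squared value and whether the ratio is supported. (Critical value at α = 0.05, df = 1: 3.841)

For a monohybrid cross between heterozygotes with complete dominance, the expected phenotypic ratio is 3:1.
Expected counts for N = 220 under a 3:1 ratio (total parts = 4):
  full-colored: 220 × 3/4 = 165
  albino: 220 × 1/4 = 55
χ² = Σ (O − E)² / E
  full-colored: (184 − 165)² / 165 = 2.1879
  albino: (36 − 55)² / 55 = 6.5636
χ² = 2.1879 + 6.5636 = 8.7515 ≈ 8.752
Degrees of freedom = 2 − 1 = 1; critical value at α = 0.05 is 3.841.
Since 8.752 > 3.841, we reject the null hypothesis — the data do not fit the 3:1 ratio.

8.752; not consistent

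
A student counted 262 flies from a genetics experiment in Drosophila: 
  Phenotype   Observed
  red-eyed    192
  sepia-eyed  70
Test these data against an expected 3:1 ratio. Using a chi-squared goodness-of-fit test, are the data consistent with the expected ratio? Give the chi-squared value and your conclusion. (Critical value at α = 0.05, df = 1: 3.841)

0.412; consistent

Expected counts for N = 262 under a 3:1 ratio (total parts = 4):
  red-eyed: 262 × 3/4 = 196.5
  sepia-eyed: 262 × 1/4 = 65.5
χ² = Σ (O − E)² / E
  red-eyed: (192 − 196.5)² / 196.5 = 0.1031
  sepia-eyed: (70 − 65.5)² / 65.5 = 0.3092
χ² = 0.1031 + 0.3092 = 0.4123 ≈ 0.412
Degrees of freedom = 2 − 1 = 1; critical value at α = 0.05 is 3.841.
Since 0.412 < 3.841, we fail to reject the null hypothesis — the data are consistent with the 3:1 ratio.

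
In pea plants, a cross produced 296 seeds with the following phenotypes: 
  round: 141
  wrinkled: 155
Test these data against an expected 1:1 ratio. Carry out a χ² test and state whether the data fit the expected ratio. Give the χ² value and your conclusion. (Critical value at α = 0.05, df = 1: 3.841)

The 1:1 ratio has 2 parts, so with N = 296 the expected counts are:
  round: 296 × 1/2 = 148
  wrinkled: 296 × 1/2 = 148
χ² = Σ (O − E)² / E
  round: (141 − 148)² / 148 = 0.3311
  wrinkled: (155 − 148)² / 148 = 0.3311
χ² = 0.3311 + 0.3311 = 0.6622 ≈ 0.662
Degrees of freedom = 2 − 1 = 1; critical value at α = 0.05 is 3.841.
Since 0.662 < 3.841, we fail to reject the null hypothesis — the data are consistent with the 1:1 ratio.

0.662; consistent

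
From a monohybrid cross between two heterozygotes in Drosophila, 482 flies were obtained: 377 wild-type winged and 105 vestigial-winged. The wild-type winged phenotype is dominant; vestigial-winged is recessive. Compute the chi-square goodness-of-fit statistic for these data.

2.658

For a monohybrid cross between heterozygotes with complete dominance, the expected phenotypic ratio is 3:1.
Under the 3:1 hypothesis (Σ ratio = 4, N = 482):
  wild-type winged: 482 × 3/4 = 361.5
  vestigial-winged: 482 × 1/4 = 120.5
χ² = Σ (O − E)² / E
  wild-type winged: (377 − 361.5)² / 361.5 = 0.6646
  vestigial-winged: (105 − 120.5)² / 120.5 = 1.9938
χ² = 0.6646 + 1.9938 = 2.6584 ≈ 2.658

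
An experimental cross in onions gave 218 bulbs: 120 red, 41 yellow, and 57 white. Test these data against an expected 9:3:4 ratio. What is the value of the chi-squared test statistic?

Under the 9:3:4 hypothesis (Σ ratio = 16, N = 218):
  red: 218 × 9/16 = 122.625
  yellow: 218 × 3/16 = 40.875
  white: 218 × 4/16 = 54.5
χ² = Σ (O − E)² / E
  red: (120 − 122.625)² / 122.625 = 0.0562
  yellow: (41 − 40.875)² / 40.875 = 0.0004
  white: (57 − 54.5)² / 54.5 = 0.1147
χ² = 0.0562 + 0.0004 + 0.1147 = 0.1713 ≈ 0.171

0.171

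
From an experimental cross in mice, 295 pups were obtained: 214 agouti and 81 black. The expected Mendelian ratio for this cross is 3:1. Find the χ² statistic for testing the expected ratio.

0.950

Under the 3:1 hypothesis (Σ ratio = 4, N = 295):
  agouti: 295 × 3/4 = 221.25
  black: 295 × 1/4 = 73.75
χ² = Σ (O − E)² / E
  agouti: (214 − 221.25)² / 221.25 = 0.2376
  black: (81 − 73.75)² / 73.75 = 0.7127
χ² = 0.2376 + 0.7127 = 0.9503 ≈ 0.950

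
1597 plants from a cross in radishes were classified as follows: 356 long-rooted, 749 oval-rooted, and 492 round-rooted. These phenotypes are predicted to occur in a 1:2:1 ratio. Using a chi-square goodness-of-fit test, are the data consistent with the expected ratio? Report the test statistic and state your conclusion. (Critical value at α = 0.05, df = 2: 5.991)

29.301; not consistent

Total ratio parts = 4. Expected numbers out of 1597:
  long-rooted: 1597 × 1/4 = 399.25
  oval-rooted: 1597 × 2/4 = 798.5
  round-rooted: 1597 × 1/4 = 399.25
χ² = Σ (O − E)² / E
  long-rooted: (356 − 399.25)² / 399.25 = 4.6852
  oval-rooted: (749 − 798.5)² / 798.5 = 3.0686
  round-rooted: (492 − 399.25)² / 399.25 = 21.5468
χ² = 4.6852 + 3.0686 + 21.5468 = 29.3006 ≈ 29.301
Degrees of freedom = 3 − 1 = 2; critical value at α = 0.05 is 5.991.
Since 29.301 > 5.991, we reject the null hypothesis — the data do not fit the 1:2:1 ratio.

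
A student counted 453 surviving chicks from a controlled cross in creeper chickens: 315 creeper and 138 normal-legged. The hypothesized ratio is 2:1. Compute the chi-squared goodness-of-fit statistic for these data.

1.679

Total ratio parts = 3. Expected numbers out of 453:
  creeper: 453 × 2/3 = 302
  normal-legged: 453 × 1/3 = 151
χ² = Σ (O − E)² / E
  creeper: (315 − 302)² / 302 = 0.5596
  normal-legged: (138 − 151)² / 151 = 1.1192
χ² = 0.5596 + 1.1192 = 1.6788 ≈ 1.679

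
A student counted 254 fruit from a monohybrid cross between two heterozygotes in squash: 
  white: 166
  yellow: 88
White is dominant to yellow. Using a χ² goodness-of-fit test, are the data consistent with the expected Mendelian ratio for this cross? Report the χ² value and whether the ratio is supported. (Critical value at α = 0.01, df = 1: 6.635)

For a monohybrid cross between heterozygotes with complete dominance, the expected phenotypic ratio is 3:1.
The 3:1 ratio has 4 parts, so with N = 254 the expected counts are:
  white: 254 × 3/4 = 190.5
  yellow: 254 × 1/4 = 63.5
χ² = Σ (O − E)² / E
  white: (166 − 190.5)² / 190.5 = 3.1509
  yellow: (88 − 63.5)² / 63.5 = 9.4528
χ² = 3.1509 + 9.4528 = 12.6037 ≈ 12.604
Degrees of freedom = 2 − 1 = 1; critical value at α = 0.01 is 6.635.
Since 12.604 > 6.635, we reject the null hypothesis — the data do not fit the 3:1 ratio.

12.604; not consistent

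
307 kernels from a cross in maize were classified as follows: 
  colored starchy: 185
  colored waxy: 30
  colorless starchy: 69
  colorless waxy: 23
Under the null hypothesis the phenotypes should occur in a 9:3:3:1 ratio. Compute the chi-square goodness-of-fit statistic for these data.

Expected counts for N = 307 under a 9:3:3:1 ratio (total parts = 16):
  colored starchy: 307 × 9/16 = 172.6875
  colored waxy: 307 × 3/16 = 57.5625
  colorless starchy: 307 × 3/16 = 57.5625
  colorless waxy: 307 × 1/16 = 19.1875
χ² = Σ (O − E)² / E
  colored starchy: (185 − 172.6875)² / 172.6875 = 0.8779
  colored waxy: (30 − 57.5625)² / 57.5625 = 13.1977
  colorless starchy: (69 − 57.5625)² / 57.5625 = 2.2726
  colorless waxy: (23 − 19.1875)² / 19.1875 = 0.7575
χ² = 0.8779 + 13.1977 + 2.2726 + 0.7575 = 17.1057 ≈ 17.106

17.106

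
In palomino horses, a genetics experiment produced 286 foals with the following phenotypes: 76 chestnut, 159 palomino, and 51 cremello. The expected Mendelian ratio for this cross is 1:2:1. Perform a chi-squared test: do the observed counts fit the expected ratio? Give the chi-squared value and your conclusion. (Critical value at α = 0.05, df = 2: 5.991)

7.951; not consistent

Under the 1:2:1 hypothesis (Σ ratio = 4, N = 286):
  chestnut: 286 × 1/4 = 71.5
  palomino: 286 × 2/4 = 143
  cremello: 286 × 1/4 = 71.5
χ² = Σ (O − E)² / E
  chestnut: (76 − 71.5)² / 71.5 = 0.2832
  palomino: (159 − 143)² / 143 = 1.7902
  cremello: (51 − 71.5)² / 71.5 = 5.8776
χ² = 0.2832 + 1.7902 + 5.8776 = 7.951
Degrees of freedom = 3 − 1 = 2; critical value at α = 0.05 is 5.991.
Since 7.951 > 5.991, we reject the null hypothesis — the data do not fit the 1:2:1 ratio.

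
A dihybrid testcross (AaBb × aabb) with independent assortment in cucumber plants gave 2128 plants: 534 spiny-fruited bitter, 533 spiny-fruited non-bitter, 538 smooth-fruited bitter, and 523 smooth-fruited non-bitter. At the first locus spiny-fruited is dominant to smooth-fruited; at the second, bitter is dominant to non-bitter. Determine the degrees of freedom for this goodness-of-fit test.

3

A dihybrid testcross with independent assortment gives a 1:1:1:1 ratio.
A goodness-of-fit test with 4 phenotype classes has df = 4 − 1 = 3.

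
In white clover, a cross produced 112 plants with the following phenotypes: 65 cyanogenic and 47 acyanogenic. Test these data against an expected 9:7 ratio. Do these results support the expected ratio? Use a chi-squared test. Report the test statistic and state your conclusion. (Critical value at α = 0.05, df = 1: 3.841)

0.145; consistent

The 9:7 ratio has 16 parts, so with N = 112 the expected counts are:
  cyanogenic: 112 × 9/16 = 63
  acyanogenic: 112 × 7/16 = 49
χ² = Σ (O − E)² / E
  cyanogenic: (65 − 63)² / 63 = 0.0635
  acyanogenic: (47 − 49)² / 49 = 0.0816
χ² = 0.0635 + 0.0816 = 0.1451 ≈ 0.145
Degrees of freedom = 2 − 1 = 1; critical value at α = 0.05 is 3.841.
Since 0.145 < 3.841, we fail to reject the null hypothesis — the data are consistent with the 9:7 ratio.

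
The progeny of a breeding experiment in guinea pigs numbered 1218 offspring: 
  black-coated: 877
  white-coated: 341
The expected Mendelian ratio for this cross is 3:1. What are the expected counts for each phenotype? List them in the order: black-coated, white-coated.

913.5, 304.5

Under the 3:1 hypothesis (Σ ratio = 4, N = 1218):
  black-coated: 1218 × 3/4 = 913.5
  white-coated: 1218 × 1/4 = 304.5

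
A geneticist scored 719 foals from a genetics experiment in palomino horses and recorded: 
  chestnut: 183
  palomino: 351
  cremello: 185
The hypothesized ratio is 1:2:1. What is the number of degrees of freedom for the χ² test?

A goodness-of-fit test with 3 phenotype classes has df = 3 − 1 = 2.

2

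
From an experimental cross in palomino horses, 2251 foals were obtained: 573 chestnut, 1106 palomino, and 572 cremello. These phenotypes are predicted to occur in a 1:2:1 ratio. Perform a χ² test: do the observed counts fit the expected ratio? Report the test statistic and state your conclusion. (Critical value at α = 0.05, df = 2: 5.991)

0.677; consistent

The 1:2:1 ratio has 4 parts, so with N = 2251 the expected counts are:
  chestnut: 2251 × 1/4 = 562.75
  palomino: 2251 × 2/4 = 1125.5
  cremello: 2251 × 1/4 = 562.75
χ² = Σ (O − E)² / E
  chestnut: (573 − 562.75)² / 562.75 = 0.1867
  palomino: (1106 − 1125.5)² / 1125.5 = 0.3378
  cremello: (572 − 562.75)² / 562.75 = 0.1520
χ² = 0.1867 + 0.3378 + 0.1520 = 0.6765 ≈ 0.677
Degrees of freedom = 3 − 1 = 2; critical value at α = 0.05 is 5.991.
Since 0.677 < 5.991, we fail to reject the null hypothesis — the data are consistent with the 1:2:1 ratio.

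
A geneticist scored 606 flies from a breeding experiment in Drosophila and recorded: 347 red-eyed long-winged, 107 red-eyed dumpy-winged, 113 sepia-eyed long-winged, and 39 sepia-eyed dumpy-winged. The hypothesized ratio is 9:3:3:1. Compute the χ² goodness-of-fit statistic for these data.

0.533

Expected counts for N = 606 under a 9:3:3:1 ratio (total parts = 16):
  red-eyed long-winged: 606 × 9/16 = 340.875
  red-eyed dumpy-winged: 606 × 3/16 = 113.625
  sepia-eyed long-winged: 606 × 3/16 = 113.625
  sepia-eyed dumpy-winged: 606 × 1/16 = 37.875
χ² = Σ (O − E)² / E
  red-eyed long-winged: (347 − 340.875)² / 340.875 = 0.1101
  red-eyed dumpy-winged: (107 − 113.625)² / 113.625 = 0.3863
  sepia-eyed long-winged: (113 − 113.625)² / 113.625 = 0.0034
  sepia-eyed dumpy-winged: (39 − 37.875)² / 37.875 = 0.0334
χ² = 0.1101 + 0.3863 + 0.0034 + 0.0334 = 0.5332 ≈ 0.533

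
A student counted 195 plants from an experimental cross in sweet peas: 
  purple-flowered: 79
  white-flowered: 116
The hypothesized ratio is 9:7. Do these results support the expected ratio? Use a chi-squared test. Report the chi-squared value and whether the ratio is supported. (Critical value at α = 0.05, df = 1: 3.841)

The 9:7 ratio has 16 parts, so with N = 195 the expected counts are:
  purple-flowered: 195 × 9/16 = 109.6875
  white-flowered: 195 × 7/16 = 85.3125
χ² = Σ (O − E)² / E
  purple-flowered: (79 − 109.6875)² / 109.6875 = 8.5855
  white-flowered: (116 − 85.3125)² / 85.3125 = 11.0385
χ² = 8.5855 + 11.0385 = 19.624
Degrees of freedom = 2 − 1 = 1; critical value at α = 0.05 is 3.841.
Since 19.624 > 3.841, we reject the null hypothesis — the data do not fit the 9:7 ratio.

19.624; not consistent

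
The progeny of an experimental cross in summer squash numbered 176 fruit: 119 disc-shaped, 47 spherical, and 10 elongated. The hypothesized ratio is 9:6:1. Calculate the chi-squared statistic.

Total ratio parts = 16. Expected numbers out of 176:
  disc-shaped: 176 × 9/16 = 99
  spherical: 176 × 6/16 = 66
  elongated: 176 × 1/16 = 11
χ² = Σ (O − E)² / E
  disc-shaped: (119 − 99)² / 99 = 4.0404
  spherical: (47 − 66)² / 66 = 5.4697
  elongated: (10 − 11)² / 11 = 0.0909
χ² = 4.0404 + 5.4697 + 0.0909 = 9.601

9.601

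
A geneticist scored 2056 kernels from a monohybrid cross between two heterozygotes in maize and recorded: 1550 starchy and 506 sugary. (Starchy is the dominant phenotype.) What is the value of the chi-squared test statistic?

For a monohybrid cross between heterozygotes with complete dominance, the expected phenotypic ratio is 3:1.
The 3:1 ratio has 4 parts, so with N = 2056 the expected counts are:
  starchy: 2056 × 3/4 = 1542
  sugary: 2056 × 1/4 = 514
χ² = Σ (O − E)² / E
  starchy: (1550 − 1542)² / 1542 = 0.0415
  sugary: (506 − 514)² / 514 = 0.1245
χ² = 0.0415 + 0.1245 = 0.166

0.166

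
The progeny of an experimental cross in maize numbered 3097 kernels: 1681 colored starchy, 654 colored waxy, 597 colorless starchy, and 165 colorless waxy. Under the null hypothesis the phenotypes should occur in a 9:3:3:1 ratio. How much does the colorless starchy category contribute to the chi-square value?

0.458

The 9:3:3:1 ratio has 16 parts, so with N = 3097 the expected counts are:
  colored starchy: 3097 × 9/16 = 1742.0625
  colored waxy: 3097 × 3/16 = 580.6875
  colorless starchy: 3097 × 3/16 = 580.6875
  colorless waxy: 3097 × 1/16 = 193.5625
Contribution of colorless starchy: (597 − 580.6875)² / 580.6875 = 0.4582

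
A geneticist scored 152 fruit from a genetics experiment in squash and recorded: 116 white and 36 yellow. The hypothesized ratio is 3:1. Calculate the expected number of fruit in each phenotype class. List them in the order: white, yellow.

The 3:1 ratio has 4 parts, so with N = 152 the expected counts are:
  white: 152 × 3/4 = 114
  yellow: 152 × 1/4 = 38

114, 38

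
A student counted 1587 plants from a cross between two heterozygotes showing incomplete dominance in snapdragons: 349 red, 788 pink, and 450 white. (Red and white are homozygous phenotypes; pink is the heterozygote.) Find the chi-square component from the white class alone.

7.147

With incomplete dominance, a heterozygote × heterozygote cross gives a 1:2:1 phenotypic ratio.
The 1:2:1 ratio has 4 parts, so with N = 1587 the expected counts are:
  red: 1587 × 1/4 = 396.75
  pink: 1587 × 2/4 = 793.5
  white: 1587 × 1/4 = 396.75
Contribution of white: (450 − 396.75)² / 396.75 = 7.1470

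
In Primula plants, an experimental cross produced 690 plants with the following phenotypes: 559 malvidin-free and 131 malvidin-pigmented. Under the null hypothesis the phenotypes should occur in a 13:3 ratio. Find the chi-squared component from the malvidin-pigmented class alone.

The 13:3 ratio has 16 parts, so with N = 690 the expected counts are:
  malvidin-free: 690 × 13/16 = 560.625
  malvidin-pigmented: 690 × 3/16 = 129.375
Contribution of malvidin-pigmented: (131 − 129.375)² / 129.375 = 0.0204

0.020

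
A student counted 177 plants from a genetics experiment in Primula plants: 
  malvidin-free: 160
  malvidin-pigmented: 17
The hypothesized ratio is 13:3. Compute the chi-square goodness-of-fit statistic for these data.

Total ratio parts = 16. Expected numbers out of 177:
  malvidin-free: 177 × 13/16 = 143.8125
  malvidin-pigmented: 177 × 3/16 = 33.1875
χ² = Σ (O − E)² / E
  malvidin-free: (160 − 143.8125)² / 143.8125 = 1.8221
  malvidin-pigmented: (17 − 33.1875)² / 33.1875 = 7.8956
χ² = 1.8221 + 7.8956 = 9.7177 ≈ 9.718

9.718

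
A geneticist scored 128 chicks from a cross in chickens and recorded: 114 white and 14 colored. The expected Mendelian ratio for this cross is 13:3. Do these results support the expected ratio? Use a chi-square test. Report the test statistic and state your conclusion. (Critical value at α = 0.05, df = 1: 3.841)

5.128; not consistent

The 13:3 ratio has 16 parts, so with N = 128 the expected counts are:
  white: 128 × 13/16 = 104
  colored: 128 × 3/16 = 24
χ² = Σ (O − E)² / E
  white: (114 − 104)² / 104 = 0.9615
  colored: (14 − 24)² / 24 = 4.1667
χ² = 0.9615 + 4.1667 = 5.1282 ≈ 5.128
Degrees of freedom = 2 − 1 = 1; critical value at α = 0.05 is 3.841.
Since 5.128 > 3.841, we reject the null hypothesis — the data do not fit the 13:3 ratio.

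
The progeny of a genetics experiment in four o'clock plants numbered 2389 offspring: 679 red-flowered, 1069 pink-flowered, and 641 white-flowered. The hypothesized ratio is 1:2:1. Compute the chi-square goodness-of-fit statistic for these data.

27.580

Total ratio parts = 4. Expected numbers out of 2389:
  red-flowered: 2389 × 1/4 = 597.25
  pink-flowered: 2389 × 2/4 = 1194.5
  white-flowered: 2389 × 1/4 = 597.25
χ² = Σ (O − E)² / E
  red-flowered: (679 − 597.25)² / 597.25 = 11.1897
  pink-flowered: (1069 − 1194.5)² / 1194.5 = 13.1856
  white-flowered: (641 − 597.25)² / 597.25 = 3.2048
χ² = 11.1897 + 13.1856 + 3.2048 = 27.5801 ≈ 27.580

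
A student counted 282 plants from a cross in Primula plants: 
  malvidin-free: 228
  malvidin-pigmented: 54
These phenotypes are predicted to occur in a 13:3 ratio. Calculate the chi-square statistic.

0.029

The 13:3 ratio has 16 parts, so with N = 282 the expected counts are:
  malvidin-free: 282 × 13/16 = 229.125
  malvidin-pigmented: 282 × 3/16 = 52.875
χ² = Σ (O − E)² / E
  malvidin-free: (228 − 229.125)² / 229.125 = 0.0055
  malvidin-pigmented: (54 − 52.875)² / 52.875 = 0.0239
χ² = 0.0055 + 0.0239 = 0.0294 ≈ 0.029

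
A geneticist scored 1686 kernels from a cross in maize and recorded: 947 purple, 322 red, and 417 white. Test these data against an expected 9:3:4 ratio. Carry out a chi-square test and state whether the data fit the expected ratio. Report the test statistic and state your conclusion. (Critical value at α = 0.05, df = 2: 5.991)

Expected counts for N = 1686 under a 9:3:4 ratio (total parts = 16):
  purple: 1686 × 9/16 = 948.375
  red: 1686 × 3/16 = 316.125
  white: 1686 × 4/16 = 421.5
χ² = Σ (O − E)² / E
  purple: (947 − 948.375)² / 948.375 = 0.0020
  red: (322 − 316.125)² / 316.125 = 0.1092
  white: (417 − 421.5)² / 421.5 = 0.0480
χ² = 0.0020 + 0.1092 + 0.0480 = 0.1592 ≈ 0.159
Degrees of freedom = 3 − 1 = 2; critical value at α = 0.05 is 5.991.
Since 0.159 < 5.991, we fail to reject the null hypothesis — the data are consistent with the 9:3:4 ratio.

0.159; consistent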